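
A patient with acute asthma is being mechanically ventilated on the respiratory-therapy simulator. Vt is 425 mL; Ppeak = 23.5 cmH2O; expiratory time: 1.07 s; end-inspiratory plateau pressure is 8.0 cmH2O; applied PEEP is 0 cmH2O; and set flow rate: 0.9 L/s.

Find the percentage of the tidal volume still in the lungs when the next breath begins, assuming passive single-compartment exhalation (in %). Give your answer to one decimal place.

R = (PIP − Pplat)/V̇ = (23.5 − 8.0) / 0.9 = 15.5/0.9 = 17.222 cmH2O·s/L.
C = Vt/(Pplat − PEEP) = 425.0 / (8.0 − 0) = 425.0/8.0 = 53.125 mL/cmH2O.
τ = R × C = 17.222 × 0.05313 L/cmH2O = 0.915 s.
Fraction remaining at end-expiration = e^(−Te/τ) = e^(−1.07/0.915) = 0.3106 → 31.06%.

31.1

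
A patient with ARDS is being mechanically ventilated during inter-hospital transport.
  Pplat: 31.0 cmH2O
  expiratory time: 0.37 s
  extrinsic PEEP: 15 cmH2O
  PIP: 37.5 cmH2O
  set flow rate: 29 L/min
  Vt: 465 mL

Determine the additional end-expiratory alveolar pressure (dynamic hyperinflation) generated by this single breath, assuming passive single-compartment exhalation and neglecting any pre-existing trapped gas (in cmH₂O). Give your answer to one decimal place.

6.2

Flow: 29 L/min ÷ 60 = 0.4833 L/s.
R = (PIP − Pplat)/V̇ = (37.5 − 31.0) / 0.4833 = 6.5/0.4833 = 13.449 cmH2O·s/L.
C = Vt/(Pplat − PEEP) = 465.0 / (31.0 − 15) = 465.0/16.0 = 29.063 mL/cmH2O.
τ = R × C = 13.449 × 0.02906 L/cmH2O = 0.3908 s.
Fraction remaining = e^(−Te/τ) = e^(−0.37/0.3908) = 0.388; trapped volume = 465.0 × 0.388 = 180.42 mL.
Additional alveolar pressure from trapping ≈ V_trapped / C = 180.42 / 29.063 = 6.208 cmH2O.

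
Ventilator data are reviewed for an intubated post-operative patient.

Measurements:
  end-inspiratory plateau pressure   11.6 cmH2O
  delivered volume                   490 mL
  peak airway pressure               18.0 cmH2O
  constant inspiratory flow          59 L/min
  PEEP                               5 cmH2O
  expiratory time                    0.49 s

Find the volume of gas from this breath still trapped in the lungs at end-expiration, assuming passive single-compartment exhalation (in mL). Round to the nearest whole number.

Flow: 59 L/min ÷ 60 = 0.9833 L/s.
R = (PIP − Pplat)/V̇ = (18.0 − 11.6) / 0.9833 = 6.4/0.9833 = 6.509 cmH2O·s/L.
C = Vt/(Pplat − PEEP) = 490.0 / (11.6 − 5) = 490.0/6.6 = 74.242 mL/cmH2O.
τ = R × C = 6.509 × 0.07424 L/cmH2O = 0.4832 s.
Fraction remaining = e^(−Te/τ) = e^(−0.49/0.4832) = 0.3627.
Trapped volume = 490.0 × 0.3627 = 177.72 mL.

178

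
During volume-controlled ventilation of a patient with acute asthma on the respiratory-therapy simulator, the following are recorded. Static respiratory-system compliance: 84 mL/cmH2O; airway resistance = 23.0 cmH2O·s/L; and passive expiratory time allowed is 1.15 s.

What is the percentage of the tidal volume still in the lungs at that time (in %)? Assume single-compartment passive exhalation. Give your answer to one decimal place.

τ = R × C = 23.0 × 84 mL/cmH2O = 23.0 × 0.084 L/cmH2O = 1.932 s.
Passive exhalation: V(t)/V₀ = e^(−t/τ) = e^(−1.15/1.932) = 0.5514.
Fraction remaining = 0.5514 → 55.14%.

55.1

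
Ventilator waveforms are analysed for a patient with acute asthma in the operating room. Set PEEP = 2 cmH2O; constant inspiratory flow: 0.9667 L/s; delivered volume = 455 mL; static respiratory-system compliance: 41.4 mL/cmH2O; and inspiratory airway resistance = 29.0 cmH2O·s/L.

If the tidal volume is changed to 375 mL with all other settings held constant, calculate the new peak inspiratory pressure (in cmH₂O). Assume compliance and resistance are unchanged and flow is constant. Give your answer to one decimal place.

PIP = Vt/C + R·V̇ + PEEP (constant-flow equation of motion).
Only the elastic term changes: ΔPIP = ΔVt / C = (375 − 455) / 41.4 = -1.932 cmH2O.
Original PIP = 455/41.4 + 29.0×0.9667 + 2 = 41.025 cmH2O; new PIP = 41.025 + (-1.932) = 39.093 cmH2O.

39.1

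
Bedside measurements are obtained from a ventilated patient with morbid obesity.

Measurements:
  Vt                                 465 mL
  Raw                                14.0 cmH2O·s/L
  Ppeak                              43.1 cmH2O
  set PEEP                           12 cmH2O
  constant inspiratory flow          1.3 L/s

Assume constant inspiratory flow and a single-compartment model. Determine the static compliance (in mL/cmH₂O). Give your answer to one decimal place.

36.0

Equation of motion (constant flow): PIP = Vt/C + R·V̇ + PEEP.
Vt/C = PIP − R·V̇ − PEEP = 43.1 − 14.0×1.3 − 12 = 43.1 − 18.2 − 12 = 12.9 cmH2O.
C = Vt / 12.9 = 465 / 12.9 = 36.047 mL/cmH2O.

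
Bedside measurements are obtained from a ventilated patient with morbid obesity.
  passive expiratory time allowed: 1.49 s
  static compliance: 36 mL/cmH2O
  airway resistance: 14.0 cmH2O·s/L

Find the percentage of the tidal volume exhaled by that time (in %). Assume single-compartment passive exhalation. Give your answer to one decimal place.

τ = R × C = 14.0 × 36 mL/cmH2O = 14.0 × 0.036 L/cmH2O = 0.504 s.
Passive exhalation: V(t)/V₀ = e^(−t/τ) = e^(−1.49/0.504) = 0.05201.
Fraction exhaled = 1 − 0.05201 = 0.948 → 94.8%.

94.8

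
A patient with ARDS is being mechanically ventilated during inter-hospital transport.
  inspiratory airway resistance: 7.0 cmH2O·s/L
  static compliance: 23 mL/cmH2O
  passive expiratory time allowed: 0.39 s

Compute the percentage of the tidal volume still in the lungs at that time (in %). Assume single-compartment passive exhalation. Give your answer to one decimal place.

τ = R × C = 7.0 × 23 mL/cmH2O = 7.0 × 0.023 L/cmH2O = 0.161 s.
Passive exhalation: V(t)/V₀ = e^(−t/τ) = e^(−0.39/0.161) = 0.08871.
Fraction remaining = 0.08871 → 8.871%.

8.9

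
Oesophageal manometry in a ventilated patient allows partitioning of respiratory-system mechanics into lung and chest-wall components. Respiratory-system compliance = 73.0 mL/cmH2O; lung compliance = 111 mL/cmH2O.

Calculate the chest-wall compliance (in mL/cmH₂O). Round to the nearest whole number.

213

1/Ccw = 1/Crs − 1/CL.
1/Ccw = 1/73.0 − 1/111 = 0.00469.
Ccw = 213.22 mL/cmH2O.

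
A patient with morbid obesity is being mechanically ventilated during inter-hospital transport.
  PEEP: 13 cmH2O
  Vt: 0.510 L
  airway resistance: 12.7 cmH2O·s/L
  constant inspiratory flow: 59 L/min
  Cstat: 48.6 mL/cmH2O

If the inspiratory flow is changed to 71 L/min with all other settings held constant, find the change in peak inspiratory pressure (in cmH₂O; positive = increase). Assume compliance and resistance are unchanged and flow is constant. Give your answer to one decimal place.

Flow: 59 L/min ÷ 60 = 0.9833 L/s.
New flow: 71 L/min ÷ 60 = 1.1833 L/s.
PIP = Vt/C + R·V̇ + PEEP (constant-flow equation of motion).
Only the resistive term changes: ΔPIP = R × ΔV̇ = 12.7 × (1.1833 − 0.9833) = 12.7 × 0.2 = 2.54 cmH2O.

2.5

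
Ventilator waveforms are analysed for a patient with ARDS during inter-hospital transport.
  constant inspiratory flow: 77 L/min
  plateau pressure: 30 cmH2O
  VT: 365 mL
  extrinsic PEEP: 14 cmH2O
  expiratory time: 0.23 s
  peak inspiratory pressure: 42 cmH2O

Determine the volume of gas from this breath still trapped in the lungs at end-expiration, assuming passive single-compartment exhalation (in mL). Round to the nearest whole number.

124

Flow: 77 L/min ÷ 60 = 1.2833 L/s.
R = (PIP − Pplat)/V̇ = (42 − 30) / 1.2833 = 12.0/1.2833 = 9.351 cmH2O·s/L.
C = Vt/(Pplat − PEEP) = 365.0 / (30 − 14) = 365.0/16.0 = 22.813 mL/cmH2O.
τ = R × C = 9.351 × 0.02281 L/cmH2O = 0.2133 s.
Fraction remaining = e^(−Te/τ) = e^(−0.23/0.2133) = 0.3402.
Trapped volume = 365.0 × 0.3402 = 124.17 mL.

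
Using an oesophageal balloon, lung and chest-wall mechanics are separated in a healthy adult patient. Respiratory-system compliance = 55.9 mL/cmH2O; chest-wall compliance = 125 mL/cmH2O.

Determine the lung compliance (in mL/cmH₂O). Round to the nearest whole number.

101

1/CL = 1/Crs − 1/Ccw.
1/CL = 1/55.9 − 1/125 = 0.009889.
CL = 101.12 mL/cmH2O.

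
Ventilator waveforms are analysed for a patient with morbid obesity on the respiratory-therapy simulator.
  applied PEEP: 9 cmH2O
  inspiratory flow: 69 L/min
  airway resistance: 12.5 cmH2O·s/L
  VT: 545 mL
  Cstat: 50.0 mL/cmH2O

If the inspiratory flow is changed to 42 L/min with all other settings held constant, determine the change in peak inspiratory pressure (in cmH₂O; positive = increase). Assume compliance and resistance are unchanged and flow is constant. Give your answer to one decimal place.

Flow: 69 L/min ÷ 60 = 1.15 L/s.
New flow: 42 L/min ÷ 60 = 0.7 L/s.
PIP = Vt/C + R·V̇ + PEEP (constant-flow equation of motion).
Only the resistive term changes: ΔPIP = R × ΔV̇ = 12.5 × (0.7 − 1.15) = 12.5 × -0.45 = -5.625 cmH2O.

-5.6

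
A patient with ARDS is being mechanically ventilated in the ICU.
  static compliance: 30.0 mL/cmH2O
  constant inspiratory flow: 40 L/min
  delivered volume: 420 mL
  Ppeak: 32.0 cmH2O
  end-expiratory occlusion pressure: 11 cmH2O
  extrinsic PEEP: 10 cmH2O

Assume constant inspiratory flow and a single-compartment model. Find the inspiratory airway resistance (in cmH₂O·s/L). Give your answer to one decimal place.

10.5

Flow: 40 L/min ÷ 60 = 0.6667 L/s.
Total PEEP = 11 cmH2O (set 10 + intrinsic 1); this is the baseline alveolar pressure.
Equation of motion (constant flow): PIP = Vt/C + R·V̇ + PEEP.
R·V̇ = PIP − Vt/C − PEEP = 32.0 − 420/30.0 − 11 = 32.0 − 14.0 − 11 = 7.0 cmH2O.
R = 7.0 / 0.6667 = 10.499 cmH2O·s/L.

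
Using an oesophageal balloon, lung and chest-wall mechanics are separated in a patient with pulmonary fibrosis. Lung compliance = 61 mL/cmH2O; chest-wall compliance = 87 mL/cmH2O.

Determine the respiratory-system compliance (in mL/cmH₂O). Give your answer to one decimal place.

Lung and chest wall are elastances in series: 1/Crs = 1/CL + 1/Ccw.
1/Crs = 1/61 + 1/87 = 0.02789.
Crs = 35.855 mL/cmH2O.

35.9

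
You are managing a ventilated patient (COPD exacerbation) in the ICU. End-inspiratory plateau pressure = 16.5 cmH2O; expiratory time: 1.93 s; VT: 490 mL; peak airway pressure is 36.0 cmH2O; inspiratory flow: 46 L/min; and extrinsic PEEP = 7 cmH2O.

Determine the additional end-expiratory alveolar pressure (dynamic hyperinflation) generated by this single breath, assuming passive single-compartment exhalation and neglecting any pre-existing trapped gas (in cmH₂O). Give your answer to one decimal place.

Flow: 46 L/min ÷ 60 = 0.7667 L/s.
R = (PIP − Pplat)/V̇ = (36.0 − 16.5) / 0.7667 = 19.5/0.7667 = 25.434 cmH2O·s/L.
C = Vt/(Pplat − PEEP) = 490.0 / (16.5 − 7) = 490.0/9.5 = 51.579 mL/cmH2O.
τ = R × C = 25.434 × 0.05158 L/cmH2O = 1.312 s.
Fraction remaining = e^(−Te/τ) = e^(−1.93/1.312) = 0.2297; trapped volume = 490.0 × 0.2297 = 112.55 mL.
Additional alveolar pressure from trapping ≈ V_trapped / C = 112.55 / 51.579 = 2.182 cmH2O.

2.2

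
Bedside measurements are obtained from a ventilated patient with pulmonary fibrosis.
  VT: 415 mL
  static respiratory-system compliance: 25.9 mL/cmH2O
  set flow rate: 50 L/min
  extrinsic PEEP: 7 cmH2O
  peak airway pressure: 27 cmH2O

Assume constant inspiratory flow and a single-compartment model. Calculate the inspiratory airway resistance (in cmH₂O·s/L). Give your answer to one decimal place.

Flow: 50 L/min ÷ 60 = 0.8333 L/s.
Equation of motion (constant flow): PIP = Vt/C + R·V̇ + PEEP.
R·V̇ = PIP − Vt/C − PEEP = 27 − 415/25.9 − 7 = 27 − 16.023 − 7 = 3.977 cmH2O.
R = 3.977 / 0.8333 = 4.773 cmH2O·s/L.

4.8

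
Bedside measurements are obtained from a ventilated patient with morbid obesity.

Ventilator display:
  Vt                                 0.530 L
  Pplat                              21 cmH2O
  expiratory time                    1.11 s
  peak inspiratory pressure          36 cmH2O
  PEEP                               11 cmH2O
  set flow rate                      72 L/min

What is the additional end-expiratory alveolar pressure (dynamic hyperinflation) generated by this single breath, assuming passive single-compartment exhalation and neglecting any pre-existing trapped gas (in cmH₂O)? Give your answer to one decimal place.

1.9

Flow: 72 L/min ÷ 60 = 1.2 L/s.
R = (PIP − Pplat)/V̇ = (36 − 21) / 1.2 = 15.0/1.2 = 12.5 cmH2O·s/L.
C = Vt/(Pplat − PEEP) = 530.0 / (21 − 11) = 530.0/10.0 = 53.0 mL/cmH2O.
τ = R × C = 12.5 × 0.053 L/cmH2O = 0.6625 s.
Fraction remaining = e^(−Te/τ) = e^(−1.11/0.6625) = 0.1872; trapped volume = 530.0 × 0.1872 = 99.216 mL.
Additional alveolar pressure from trapping ≈ V_trapped / C = 99.216 / 53.0 = 1.872 cmH2O.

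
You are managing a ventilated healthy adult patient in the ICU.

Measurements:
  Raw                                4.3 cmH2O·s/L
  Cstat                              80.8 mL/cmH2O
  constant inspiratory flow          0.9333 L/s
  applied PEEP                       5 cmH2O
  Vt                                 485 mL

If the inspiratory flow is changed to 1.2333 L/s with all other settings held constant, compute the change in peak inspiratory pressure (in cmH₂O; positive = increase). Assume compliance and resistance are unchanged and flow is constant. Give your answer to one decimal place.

1.3

PIP = Vt/C + R·V̇ + PEEP (constant-flow equation of motion).
Only the resistive term changes: ΔPIP = R × ΔV̇ = 4.3 × (1.2333 − 0.9333) = 4.3 × 0.3 = 1.29 cmH2O.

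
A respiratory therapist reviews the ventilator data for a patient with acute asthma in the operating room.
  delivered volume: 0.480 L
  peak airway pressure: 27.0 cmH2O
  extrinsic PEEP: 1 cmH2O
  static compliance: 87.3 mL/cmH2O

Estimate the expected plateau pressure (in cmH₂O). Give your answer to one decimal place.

Pplat = PEEP + Vt / Cstat = 1 + 480 / 87.3 = 1 + 5.498 = 6.498 cmH2O.

6.5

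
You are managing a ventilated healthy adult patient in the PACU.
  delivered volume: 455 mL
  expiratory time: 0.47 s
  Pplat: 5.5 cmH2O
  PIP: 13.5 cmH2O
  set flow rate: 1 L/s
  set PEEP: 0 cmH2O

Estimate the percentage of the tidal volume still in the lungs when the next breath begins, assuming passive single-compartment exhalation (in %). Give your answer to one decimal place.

R = (PIP − Pplat)/V̇ = (13.5 − 5.5) / 1 = 8.0/1 = 8.0 cmH2O·s/L.
C = Vt/(Pplat − PEEP) = 455.0 / (5.5 − 0) = 455.0/5.5 = 82.727 mL/cmH2O.
τ = R × C = 8.0 × 0.08273 L/cmH2O = 0.6618 s.
Fraction remaining at end-expiration = e^(−Te/τ) = e^(−0.47/0.6618) = 0.4916 → 49.16%.

49.2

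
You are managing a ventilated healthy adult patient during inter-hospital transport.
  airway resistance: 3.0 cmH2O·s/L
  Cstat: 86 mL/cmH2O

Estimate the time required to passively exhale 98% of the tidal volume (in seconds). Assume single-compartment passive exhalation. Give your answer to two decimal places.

τ = R × C = 3.0 × 86 mL/cmH2O = 3.0 × 0.086 L/cmH2O = 0.258 s.
Exhaled fraction f = 1 − e^(−t/τ) → t = −τ·ln(1 − f) = −0.258·ln(0.02) = 1.009 s.

1.01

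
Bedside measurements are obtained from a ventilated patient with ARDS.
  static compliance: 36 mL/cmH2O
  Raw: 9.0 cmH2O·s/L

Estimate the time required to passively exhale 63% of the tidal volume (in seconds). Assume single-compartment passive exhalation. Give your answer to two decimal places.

0.32

τ = R × C = 9.0 × 36 mL/cmH2O = 9.0 × 0.036 L/cmH2O = 0.324 s.
Exhaled fraction f = 1 − e^(−t/τ) → t = −τ·ln(1 − f) = −0.324·ln(0.37) = 0.3221 s.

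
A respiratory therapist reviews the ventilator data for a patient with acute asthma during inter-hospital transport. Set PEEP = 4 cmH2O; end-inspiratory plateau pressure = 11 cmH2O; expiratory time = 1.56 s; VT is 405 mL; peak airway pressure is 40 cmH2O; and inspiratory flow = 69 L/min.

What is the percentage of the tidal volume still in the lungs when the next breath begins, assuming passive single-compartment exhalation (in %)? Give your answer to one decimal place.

Flow: 69 L/min ÷ 60 = 1.15 L/s.
R = (PIP − Pplat)/V̇ = (40 − 11) / 1.15 = 29.0/1.15 = 25.217 cmH2O·s/L.
C = Vt/(Pplat − PEEP) = 405.0 / (11 − 4) = 405.0/7.0 = 57.857 mL/cmH2O.
τ = R × C = 25.217 × 0.05786 L/cmH2O = 1.459 s.
Fraction remaining at end-expiration = e^(−Te/τ) = e^(−1.56/1.459) = 0.3433 → 34.33%.

34.3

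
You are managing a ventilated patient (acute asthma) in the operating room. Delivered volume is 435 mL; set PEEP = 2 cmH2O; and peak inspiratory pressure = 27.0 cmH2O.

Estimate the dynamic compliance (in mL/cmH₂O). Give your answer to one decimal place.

Dynamic compliance = Vt / (PIP − PEEP) = 435 / (27.0 − 2) = 435 / 25.0 = 17.4 mL/cmH2O.

17.4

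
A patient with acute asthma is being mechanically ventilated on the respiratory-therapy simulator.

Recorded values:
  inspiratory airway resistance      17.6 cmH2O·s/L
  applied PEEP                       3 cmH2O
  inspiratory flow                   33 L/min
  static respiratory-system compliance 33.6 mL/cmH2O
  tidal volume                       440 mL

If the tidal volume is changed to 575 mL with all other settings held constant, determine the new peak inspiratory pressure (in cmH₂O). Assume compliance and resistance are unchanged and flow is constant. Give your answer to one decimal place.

29.8

Flow: 33 L/min ÷ 60 = 0.55 L/s.
PIP = Vt/C + R·V̇ + PEEP (constant-flow equation of motion).
Only the elastic term changes: ΔPIP = ΔVt / C = (575 − 440) / 33.6 = 4.018 cmH2O.
Original PIP = 440/33.6 + 17.6×0.55 + 3 = 25.775 cmH2O; new PIP = 25.775 + (4.018) = 29.793 cmH2O.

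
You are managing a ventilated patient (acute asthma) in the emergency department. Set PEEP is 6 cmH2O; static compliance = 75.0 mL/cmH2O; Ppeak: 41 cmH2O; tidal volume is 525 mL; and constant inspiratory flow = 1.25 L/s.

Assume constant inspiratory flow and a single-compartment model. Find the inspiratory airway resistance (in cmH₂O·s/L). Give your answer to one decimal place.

Equation of motion (constant flow): PIP = Vt/C + R·V̇ + PEEP.
R·V̇ = PIP − Vt/C − PEEP = 41 − 525/75.0 − 6 = 41 − 7.0 − 6 = 28.0 cmH2O.
R = 28.0 / 1.25 = 22.4 cmH2O·s/L.

22.4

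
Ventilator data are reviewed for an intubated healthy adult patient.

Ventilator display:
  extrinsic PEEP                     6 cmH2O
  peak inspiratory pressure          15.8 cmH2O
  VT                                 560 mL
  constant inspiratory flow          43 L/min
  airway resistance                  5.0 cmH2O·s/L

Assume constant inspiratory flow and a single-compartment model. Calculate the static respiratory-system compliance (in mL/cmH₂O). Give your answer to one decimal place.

90.1

Flow: 43 L/min ÷ 60 = 0.7167 L/s.
Equation of motion (constant flow): PIP = Vt/C + R·V̇ + PEEP.
Vt/C = PIP − R·V̇ − PEEP = 15.8 − 5.0×0.7167 − 6 = 15.8 − 3.584 − 6 = 6.216 cmH2O.
C = Vt / 6.216 = 560 / 6.216 = 90.09 mL/cmH2O.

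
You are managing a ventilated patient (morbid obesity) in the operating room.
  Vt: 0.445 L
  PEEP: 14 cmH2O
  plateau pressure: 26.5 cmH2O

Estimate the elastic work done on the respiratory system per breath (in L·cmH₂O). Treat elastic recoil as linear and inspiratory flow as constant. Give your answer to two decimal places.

2.78

Elastic work ≈ ½ × (Pplat − PEEP) × Vt = 0.5 × (26.5 − 14) × 0.445 L = 0.5 × 12.5 × 0.445 = 2.781 L·cmH2O.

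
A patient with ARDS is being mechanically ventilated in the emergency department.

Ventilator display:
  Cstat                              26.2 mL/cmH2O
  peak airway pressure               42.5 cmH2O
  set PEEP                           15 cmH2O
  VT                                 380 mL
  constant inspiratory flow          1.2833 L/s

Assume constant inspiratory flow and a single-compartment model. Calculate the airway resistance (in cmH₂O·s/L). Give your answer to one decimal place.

10.1

Equation of motion (constant flow): PIP = Vt/C + R·V̇ + PEEP.
R·V̇ = PIP − Vt/C − PEEP = 42.5 − 380/26.2 − 15 = 42.5 − 14.504 − 15 = 12.996 cmH2O.
R = 12.996 / 1.2833 = 10.127 cmH2O·s/L.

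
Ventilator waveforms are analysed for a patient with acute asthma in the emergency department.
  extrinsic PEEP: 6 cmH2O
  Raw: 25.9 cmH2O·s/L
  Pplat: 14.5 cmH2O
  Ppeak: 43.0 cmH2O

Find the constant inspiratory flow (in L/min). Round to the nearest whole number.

66

flow = (PIP − Pplat) / Raw = (43.0 − 14.5) / 25.9 = 1.1 L/s × 60 = 66.0 L/min.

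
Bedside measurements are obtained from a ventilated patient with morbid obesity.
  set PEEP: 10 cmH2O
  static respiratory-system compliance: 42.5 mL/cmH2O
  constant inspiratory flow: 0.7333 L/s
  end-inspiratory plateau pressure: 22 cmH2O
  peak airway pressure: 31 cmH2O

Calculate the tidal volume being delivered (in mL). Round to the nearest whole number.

510

Vt = Cstat × (Pplat − PEEP) = 42.5 × (22 − 10) = 42.5 × 12.0 = 510.0 mL.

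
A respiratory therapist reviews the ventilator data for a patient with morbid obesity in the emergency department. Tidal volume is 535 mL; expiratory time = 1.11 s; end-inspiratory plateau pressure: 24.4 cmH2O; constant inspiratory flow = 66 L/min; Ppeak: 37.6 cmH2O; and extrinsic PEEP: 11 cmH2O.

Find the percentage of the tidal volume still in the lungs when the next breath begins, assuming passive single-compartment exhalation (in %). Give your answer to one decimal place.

9.9

Flow: 66 L/min ÷ 60 = 1.1 L/s.
R = (PIP − Pplat)/V̇ = (37.6 − 24.4) / 1.1 = 13.2/1.1 = 12.0 cmH2O·s/L.
C = Vt/(Pplat − PEEP) = 535.0 / (24.4 − 11) = 535.0/13.4 = 39.925 mL/cmH2O.
τ = R × C = 12.0 × 0.03993 L/cmH2O = 0.4792 s.
Fraction remaining at end-expiration = e^(−Te/τ) = e^(−1.11/0.4792) = 0.09863 → 9.863%.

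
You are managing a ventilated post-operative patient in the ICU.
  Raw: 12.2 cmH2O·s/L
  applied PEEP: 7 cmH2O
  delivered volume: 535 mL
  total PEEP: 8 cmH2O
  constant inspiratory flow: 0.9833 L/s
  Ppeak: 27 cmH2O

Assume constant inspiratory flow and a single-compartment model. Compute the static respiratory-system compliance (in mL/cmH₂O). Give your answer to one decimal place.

76.4

Total PEEP = 8 cmH2O (set 7 + intrinsic 1); this is the baseline alveolar pressure.
Equation of motion (constant flow): PIP = Vt/C + R·V̇ + PEEP.
Vt/C = PIP − R·V̇ − PEEP = 27 − 12.2×0.9833 − 8 = 27 − 11.996 − 8 = 7.004 cmH2O.
C = Vt / 7.004 = 535 / 7.004 = 76.385 mL/cmH2O.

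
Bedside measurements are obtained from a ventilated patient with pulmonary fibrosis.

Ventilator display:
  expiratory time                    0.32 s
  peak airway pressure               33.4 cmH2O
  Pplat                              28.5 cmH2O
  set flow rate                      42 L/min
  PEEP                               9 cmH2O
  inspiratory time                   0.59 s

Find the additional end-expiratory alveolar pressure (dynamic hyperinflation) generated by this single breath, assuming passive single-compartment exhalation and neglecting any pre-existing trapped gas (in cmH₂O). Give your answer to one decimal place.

2.3

Flow: 42 L/min ÷ 60 = 0.7 L/s.
Vt = flow × Ti = 0.7 L/s × 0.59 s × 1000 mL/L = 413.0 mL.
R = (PIP − Pplat)/V̇ = (33.4 − 28.5) / 0.7 = 4.9/0.7 = 7.0 cmH2O·s/L.
C = Vt/(Pplat − PEEP) = 413.0 / (28.5 − 9) = 413.0/19.5 = 21.179 mL/cmH2O.
τ = R × C = 7.0 × 0.02118 L/cmH2O = 0.1483 s.
Fraction remaining = e^(−Te/τ) = e^(−0.32/0.1483) = 0.1156; trapped volume = 413.0 × 0.1156 = 47.743 mL.
Additional alveolar pressure from trapping ≈ V_trapped / C = 47.743 / 21.179 = 2.254 cmH2O.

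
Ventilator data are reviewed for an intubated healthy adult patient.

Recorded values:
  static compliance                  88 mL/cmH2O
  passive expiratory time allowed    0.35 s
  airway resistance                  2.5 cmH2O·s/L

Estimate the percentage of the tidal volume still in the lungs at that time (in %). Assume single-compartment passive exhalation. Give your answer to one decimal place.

20.4

τ = R × C = 2.5 × 88 mL/cmH2O = 2.5 × 0.088 L/cmH2O = 0.22 s.
Passive exhalation: V(t)/V₀ = e^(−t/τ) = e^(−0.35/0.22) = 0.2037.
Fraction remaining = 0.2037 → 20.37%.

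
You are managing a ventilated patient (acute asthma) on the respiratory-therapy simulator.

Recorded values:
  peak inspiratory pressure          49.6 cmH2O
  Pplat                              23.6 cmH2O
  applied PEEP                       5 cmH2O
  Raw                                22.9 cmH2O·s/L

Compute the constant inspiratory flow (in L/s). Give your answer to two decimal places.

1.14

flow = (PIP − Pplat) / Raw = 26.0 / 22.9 = 1.135 L/s.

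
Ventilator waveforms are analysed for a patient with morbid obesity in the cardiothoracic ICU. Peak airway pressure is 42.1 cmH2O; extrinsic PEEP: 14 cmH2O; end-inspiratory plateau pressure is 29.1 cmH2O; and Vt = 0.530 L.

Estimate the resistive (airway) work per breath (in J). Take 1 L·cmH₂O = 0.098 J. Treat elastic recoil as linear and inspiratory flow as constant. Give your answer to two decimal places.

0.68

With constant inspiratory flow the resistive pressure is constant at PIP − Pplat = 42.1 − 29.1 = 13.0 cmH2O, so resistive work = 13.0 × 0.530 = 6.89 L·cmH2O.
× 0.098 J/(L·cmH2O) → 0.6752 J.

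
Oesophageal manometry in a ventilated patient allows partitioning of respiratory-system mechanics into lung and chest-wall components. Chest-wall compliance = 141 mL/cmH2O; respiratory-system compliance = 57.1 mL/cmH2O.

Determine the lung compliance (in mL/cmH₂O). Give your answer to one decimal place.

96.0

1/CL = 1/Crs − 1/Ccw.
1/CL = 1/57.1 − 1/141 = 0.01042.
CL = 95.969 mL/cmH2O.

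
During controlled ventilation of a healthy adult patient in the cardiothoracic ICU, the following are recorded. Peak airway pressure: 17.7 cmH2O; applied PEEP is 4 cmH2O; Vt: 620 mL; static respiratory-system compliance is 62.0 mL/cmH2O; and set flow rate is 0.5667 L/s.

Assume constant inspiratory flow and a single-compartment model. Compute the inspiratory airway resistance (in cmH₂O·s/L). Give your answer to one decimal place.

Equation of motion (constant flow): PIP = Vt/C + R·V̇ + PEEP.
R·V̇ = PIP − Vt/C − PEEP = 17.7 − 620/62.0 − 4 = 17.7 − 10.0 − 4 = 3.7 cmH2O.
R = 3.7 / 0.5667 = 6.529 cmH2O·s/L.

6.5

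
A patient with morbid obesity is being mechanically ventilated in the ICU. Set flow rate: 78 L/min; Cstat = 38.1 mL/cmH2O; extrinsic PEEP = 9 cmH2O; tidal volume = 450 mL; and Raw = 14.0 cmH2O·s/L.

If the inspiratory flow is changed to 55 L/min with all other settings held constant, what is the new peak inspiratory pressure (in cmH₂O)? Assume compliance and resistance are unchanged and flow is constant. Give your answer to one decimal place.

Flow: 78 L/min ÷ 60 = 1.3 L/s.
New flow: 55 L/min ÷ 60 = 0.9167 L/s.
PIP = Vt/C + R·V̇ + PEEP (constant-flow equation of motion).
Only the resistive term changes: ΔPIP = R × ΔV̇ = 14.0 × (0.9167 − 1.3) = 14.0 × -0.3833 = -5.366 cmH2O.
Original PIP = 450/38.1 + 14.0×1.3 + 9 = 39.011 cmH2O; new PIP = 39.011 + (-5.366) = 33.645 cmH2O.

33.6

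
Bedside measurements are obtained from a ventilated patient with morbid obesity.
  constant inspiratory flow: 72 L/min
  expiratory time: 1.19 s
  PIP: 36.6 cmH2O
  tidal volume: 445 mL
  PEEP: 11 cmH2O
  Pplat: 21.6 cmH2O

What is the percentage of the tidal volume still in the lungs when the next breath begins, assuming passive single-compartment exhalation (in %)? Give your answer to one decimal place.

Flow: 72 L/min ÷ 60 = 1.2 L/s.
R = (PIP − Pplat)/V̇ = (36.6 − 21.6) / 1.2 = 15.0/1.2 = 12.5 cmH2O·s/L.
C = Vt/(Pplat − PEEP) = 445.0 / (21.6 − 11) = 445.0/10.6 = 41.981 mL/cmH2O.
τ = R × C = 12.5 × 0.04198 L/cmH2O = 0.5248 s.
Fraction remaining at end-expiration = e^(−Te/τ) = e^(−1.19/0.5248) = 0.1036 → 10.36%.

10.4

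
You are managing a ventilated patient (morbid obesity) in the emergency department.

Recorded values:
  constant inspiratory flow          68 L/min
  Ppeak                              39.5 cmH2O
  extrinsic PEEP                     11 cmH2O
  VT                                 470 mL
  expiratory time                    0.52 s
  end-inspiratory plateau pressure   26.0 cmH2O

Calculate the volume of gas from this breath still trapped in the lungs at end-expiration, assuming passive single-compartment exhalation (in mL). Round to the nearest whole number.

Flow: 68 L/min ÷ 60 = 1.1333 L/s.
R = (PIP − Pplat)/V̇ = (39.5 − 26.0) / 1.1333 = 13.5/1.1333 = 11.912 cmH2O·s/L.
C = Vt/(Pplat − PEEP) = 470.0 / (26.0 − 11) = 470.0/15.0 = 31.333 mL/cmH2O.
τ = R × C = 11.912 × 0.03133 L/cmH2O = 0.3732 s.
Fraction remaining = e^(−Te/τ) = e^(−0.52/0.3732) = 0.2482.
Trapped volume = 470.0 × 0.2482 = 116.65 mL.

117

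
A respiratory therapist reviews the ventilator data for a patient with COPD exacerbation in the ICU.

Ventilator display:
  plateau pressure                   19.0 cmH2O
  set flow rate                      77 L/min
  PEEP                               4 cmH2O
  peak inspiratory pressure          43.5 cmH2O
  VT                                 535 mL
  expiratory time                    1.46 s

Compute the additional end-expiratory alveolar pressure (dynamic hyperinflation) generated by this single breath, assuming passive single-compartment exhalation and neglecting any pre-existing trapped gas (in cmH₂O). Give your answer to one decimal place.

Flow: 77 L/min ÷ 60 = 1.2833 L/s.
R = (PIP − Pplat)/V̇ = (43.5 − 19.0) / 1.2833 = 24.5/1.2833 = 19.091 cmH2O·s/L.
C = Vt/(Pplat − PEEP) = 535.0 / (19.0 − 4) = 535.0/15.0 = 35.667 mL/cmH2O.
τ = R × C = 19.091 × 0.03567 L/cmH2O = 0.681 s.
Fraction remaining = e^(−Te/τ) = e^(−1.46/0.681) = 0.1172; trapped volume = 535.0 × 0.1172 = 62.702 mL.
Additional alveolar pressure from trapping ≈ V_trapped / C = 62.702 / 35.667 = 1.758 cmH2O.

1.8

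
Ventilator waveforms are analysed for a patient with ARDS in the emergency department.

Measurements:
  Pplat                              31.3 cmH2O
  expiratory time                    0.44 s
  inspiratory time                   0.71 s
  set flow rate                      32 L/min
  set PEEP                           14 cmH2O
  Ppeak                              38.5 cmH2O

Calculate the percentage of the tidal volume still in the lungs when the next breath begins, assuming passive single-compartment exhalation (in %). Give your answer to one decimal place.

Flow: 32 L/min ÷ 60 = 0.5333 L/s.
Vt = flow × Ti = 0.5333 L/s × 0.71 s × 1000 mL/L = 378.64 mL.
R = (PIP − Pplat)/V̇ = (38.5 − 31.3) / 0.5333 = 7.2/0.5333 = 13.501 cmH2O·s/L.
C = Vt/(Pplat − PEEP) = 378.64 / (31.3 − 14) = 378.64/17.3 = 21.887 mL/cmH2O.
τ = R × C = 13.501 × 0.02189 L/cmH2O = 0.2955 s.
Fraction remaining at end-expiration = e^(−Te/τ) = e^(−0.44/0.2955) = 0.2256 → 22.56%.

22.6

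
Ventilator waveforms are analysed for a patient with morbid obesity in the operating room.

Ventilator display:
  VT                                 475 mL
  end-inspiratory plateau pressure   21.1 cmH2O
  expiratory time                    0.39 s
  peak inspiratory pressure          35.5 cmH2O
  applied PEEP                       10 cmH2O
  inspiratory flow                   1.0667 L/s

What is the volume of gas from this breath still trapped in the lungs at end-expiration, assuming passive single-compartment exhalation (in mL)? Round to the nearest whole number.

R = (PIP − Pplat)/V̇ = (35.5 − 21.1) / 1.0667 = 14.4/1.0667 = 13.5 cmH2O·s/L.
C = Vt/(Pplat − PEEP) = 475.0 / (21.1 − 10) = 475.0/11.1 = 42.793 mL/cmH2O.
τ = R × C = 13.5 × 0.04279 L/cmH2O = 0.5777 s.
Fraction remaining = e^(−Te/τ) = e^(−0.39/0.5777) = 0.5091.
Trapped volume = 475.0 × 0.5091 = 241.82 mL.

242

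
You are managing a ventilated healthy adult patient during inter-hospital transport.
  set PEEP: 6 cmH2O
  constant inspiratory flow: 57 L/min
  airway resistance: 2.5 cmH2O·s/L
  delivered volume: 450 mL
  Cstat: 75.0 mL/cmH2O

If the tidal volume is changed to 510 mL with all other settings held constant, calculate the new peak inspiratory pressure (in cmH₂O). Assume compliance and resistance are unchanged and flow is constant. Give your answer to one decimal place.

15.2

Flow: 57 L/min ÷ 60 = 0.95 L/s.
PIP = Vt/C + R·V̇ + PEEP (constant-flow equation of motion).
Only the elastic term changes: ΔPIP = ΔVt / C = (510 − 450) / 75.0 = 0.8 cmH2O.
Original PIP = 450/75.0 + 2.5×0.95 + 6 = 14.375 cmH2O; new PIP = 14.375 + (0.8) = 15.175 cmH2O.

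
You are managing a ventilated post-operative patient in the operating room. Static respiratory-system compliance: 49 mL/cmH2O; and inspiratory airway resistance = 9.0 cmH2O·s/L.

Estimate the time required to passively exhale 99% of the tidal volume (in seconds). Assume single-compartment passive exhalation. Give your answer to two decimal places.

2.03

τ = R × C = 9.0 × 49 mL/cmH2O = 9.0 × 0.049 L/cmH2O = 0.441 s.
Exhaled fraction f = 1 − e^(−t/τ) → t = −τ·ln(1 − f) = −0.441·ln(0.01) = 2.031 s.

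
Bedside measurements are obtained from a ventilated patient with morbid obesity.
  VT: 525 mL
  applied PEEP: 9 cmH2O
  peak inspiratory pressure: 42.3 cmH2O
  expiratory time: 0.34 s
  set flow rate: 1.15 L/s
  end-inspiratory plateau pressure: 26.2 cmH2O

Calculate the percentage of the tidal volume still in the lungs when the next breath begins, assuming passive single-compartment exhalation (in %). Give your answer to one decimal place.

45.1

R = (PIP − Pplat)/V̇ = (42.3 − 26.2) / 1.15 = 16.1/1.15 = 14.0 cmH2O·s/L.
C = Vt/(Pplat − PEEP) = 525.0 / (26.2 − 9) = 525.0/17.2 = 30.523 mL/cmH2O.
τ = R × C = 14.0 × 0.03052 L/cmH2O = 0.4273 s.
Fraction remaining at end-expiration = e^(−Te/τ) = e^(−0.34/0.4273) = 0.4513 → 45.13%.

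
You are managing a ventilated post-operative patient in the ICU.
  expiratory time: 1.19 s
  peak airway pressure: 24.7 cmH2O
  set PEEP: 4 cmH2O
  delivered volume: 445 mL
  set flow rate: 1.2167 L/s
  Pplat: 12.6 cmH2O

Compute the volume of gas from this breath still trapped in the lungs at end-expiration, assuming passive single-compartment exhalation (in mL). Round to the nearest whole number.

44

R = (PIP − Pplat)/V̇ = (24.7 − 12.6) / 1.2167 = 12.1/1.2167 = 9.945 cmH2O·s/L.
C = Vt/(Pplat − PEEP) = 445.0 / (12.6 − 4) = 445.0/8.6 = 51.744 mL/cmH2O.
τ = R × C = 9.945 × 0.05174 L/cmH2O = 0.5146 s.
Fraction remaining = e^(−Te/τ) = e^(−1.19/0.5146) = 0.09902.
Trapped volume = 445.0 × 0.09902 = 44.064 mL.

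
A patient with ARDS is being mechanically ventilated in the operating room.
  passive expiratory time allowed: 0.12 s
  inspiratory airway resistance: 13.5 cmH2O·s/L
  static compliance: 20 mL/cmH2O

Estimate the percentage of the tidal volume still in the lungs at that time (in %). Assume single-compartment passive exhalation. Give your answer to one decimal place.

τ = R × C = 13.5 × 20 mL/cmH2O = 13.5 × 0.020 L/cmH2O = 0.27 s.
Passive exhalation: V(t)/V₀ = e^(−t/τ) = e^(−0.12/0.27) = 0.6412.
Fraction remaining = 0.6412 → 64.12%.

64.1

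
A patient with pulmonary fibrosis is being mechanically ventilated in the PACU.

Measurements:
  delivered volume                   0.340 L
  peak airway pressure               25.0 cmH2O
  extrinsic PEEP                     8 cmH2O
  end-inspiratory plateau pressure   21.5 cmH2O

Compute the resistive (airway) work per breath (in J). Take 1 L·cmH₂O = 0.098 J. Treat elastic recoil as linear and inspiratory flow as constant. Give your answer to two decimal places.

With constant inspiratory flow the resistive pressure is constant at PIP − Pplat = 25.0 − 21.5 = 3.5 cmH2O, so resistive work = 3.5 × 0.340 = 1.19 L·cmH2O.
× 0.098 J/(L·cmH2O) → 0.1166 J.

0.12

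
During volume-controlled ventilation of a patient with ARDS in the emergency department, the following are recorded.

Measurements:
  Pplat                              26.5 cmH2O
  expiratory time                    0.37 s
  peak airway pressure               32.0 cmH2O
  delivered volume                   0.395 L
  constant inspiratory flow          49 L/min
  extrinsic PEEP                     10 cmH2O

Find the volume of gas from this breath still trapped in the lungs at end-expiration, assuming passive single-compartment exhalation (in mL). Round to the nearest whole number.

Flow: 49 L/min ÷ 60 = 0.8167 L/s.
R = (PIP − Pplat)/V̇ = (32.0 − 26.5) / 0.8167 = 5.5/0.8167 = 6.734 cmH2O·s/L.
C = Vt/(Pplat − PEEP) = 395.0 / (26.5 − 10) = 395.0/16.5 = 23.939 mL/cmH2O.
τ = R × C = 6.734 × 0.02394 L/cmH2O = 0.1612 s.
Fraction remaining = e^(−Te/τ) = e^(−0.37/0.1612) = 0.1007.
Trapped volume = 395.0 × 0.1007 = 39.777 mL.

40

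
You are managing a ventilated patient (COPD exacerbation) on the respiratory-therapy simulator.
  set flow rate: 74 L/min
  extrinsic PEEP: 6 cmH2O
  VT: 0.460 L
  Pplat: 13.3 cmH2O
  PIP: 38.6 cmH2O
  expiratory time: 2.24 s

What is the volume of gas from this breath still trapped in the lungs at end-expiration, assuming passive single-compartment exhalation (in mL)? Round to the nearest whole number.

Flow: 74 L/min ÷ 60 = 1.2333 L/s.
R = (PIP − Pplat)/V̇ = (38.6 − 13.3) / 1.2333 = 25.3/1.2333 = 20.514 cmH2O·s/L.
C = Vt/(Pplat − PEEP) = 460.0 / (13.3 − 6) = 460.0/7.3 = 63.014 mL/cmH2O.
τ = R × C = 20.514 × 0.06301 L/cmH2O = 1.293 s.
Fraction remaining = e^(−Te/τ) = e^(−2.24/1.293) = 0.1769.
Trapped volume = 460.0 × 0.1769 = 81.374 mL.

81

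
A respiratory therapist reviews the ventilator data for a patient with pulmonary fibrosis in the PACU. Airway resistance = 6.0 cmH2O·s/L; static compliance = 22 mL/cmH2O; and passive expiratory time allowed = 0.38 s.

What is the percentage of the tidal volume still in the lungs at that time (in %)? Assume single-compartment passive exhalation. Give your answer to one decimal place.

τ = R × C = 6.0 × 22 mL/cmH2O = 6.0 × 0.022 L/cmH2O = 0.132 s.
Passive exhalation: V(t)/V₀ = e^(−t/τ) = e^(−0.38/0.132) = 0.0562.
Fraction remaining = 0.0562 → 5.62%.

5.6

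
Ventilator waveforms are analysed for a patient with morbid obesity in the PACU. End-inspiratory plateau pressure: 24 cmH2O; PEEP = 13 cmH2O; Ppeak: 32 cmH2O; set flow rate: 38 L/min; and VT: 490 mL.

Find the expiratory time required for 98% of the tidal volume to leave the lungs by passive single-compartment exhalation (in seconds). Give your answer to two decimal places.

Flow: 38 L/min ÷ 60 = 0.6333 L/s.
R = (PIP − Pplat)/V̇ = (32 − 24) / 0.6333 = 8.0/0.6333 = 12.632 cmH2O·s/L.
C = Vt/(Pplat − PEEP) = 490.0 / (24 − 13) = 490.0/11.0 = 44.545 mL/cmH2O.
τ = R × C = 12.632 × 0.04455 L/cmH2O = 0.5628 s.
t = −τ·ln(1 − 0.98) = −0.5628·ln(0.02) = 2.202 s.

2.20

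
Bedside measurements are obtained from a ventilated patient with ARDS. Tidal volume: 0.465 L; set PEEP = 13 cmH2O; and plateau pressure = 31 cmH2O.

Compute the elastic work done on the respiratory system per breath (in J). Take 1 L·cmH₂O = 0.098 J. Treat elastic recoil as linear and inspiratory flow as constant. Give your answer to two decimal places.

Elastic work ≈ ½ × (Pplat − PEEP) × Vt = 0.5 × (31 − 13) × 0.465 L = 0.5 × 18.0 × 0.465 = 4.185 L·cmH2O.
× 0.098 J/(L·cmH2O) → 0.4101 J.

0.41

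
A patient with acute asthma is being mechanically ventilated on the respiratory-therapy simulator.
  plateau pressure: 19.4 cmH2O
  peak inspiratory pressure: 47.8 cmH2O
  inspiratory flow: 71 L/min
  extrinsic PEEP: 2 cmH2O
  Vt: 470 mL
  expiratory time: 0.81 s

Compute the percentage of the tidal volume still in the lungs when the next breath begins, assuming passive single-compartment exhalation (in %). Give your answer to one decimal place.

28.7

Flow: 71 L/min ÷ 60 = 1.1833 L/s.
R = (PIP − Pplat)/V̇ = (47.8 − 19.4) / 1.1833 = 28.4/1.1833 = 24.001 cmH2O·s/L.
C = Vt/(Pplat − PEEP) = 470.0 / (19.4 − 2) = 470.0/17.4 = 27.011 mL/cmH2O.
τ = R × C = 24.001 × 0.02701 L/cmH2O = 0.6483 s.
Fraction remaining at end-expiration = e^(−Te/τ) = e^(−0.81/0.6483) = 0.2867 → 28.67%.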